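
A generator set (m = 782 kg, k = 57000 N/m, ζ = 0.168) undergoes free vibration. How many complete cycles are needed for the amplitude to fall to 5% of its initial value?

3 cycles

Logarithmic decrement δ = 2πζ/√(1 − ζ²) = 2π × 0.1680/√(1 − 0.0282) = 1.071.
x_n/x₀ = e^(−nδ) ≤ 0.05; take ln: n ≥ ln(1/0.05)/δ = 2.996/1.071 = 2.798.
So 3 complete cycles are required.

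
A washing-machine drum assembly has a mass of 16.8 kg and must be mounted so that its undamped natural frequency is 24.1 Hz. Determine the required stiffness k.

ω_n = 2πf_n = 2π × 24.1 = 151.4 rad/s.
k = m·ω_n² = 16.8 × 151.4² = 16.8 × 22930 = 385200 N/m.

385000 N/m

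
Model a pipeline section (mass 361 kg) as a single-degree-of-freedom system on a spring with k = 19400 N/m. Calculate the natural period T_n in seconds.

0.857 s

ω_n = √(k/m) = √(19400/361) = √53.74 = 7.331 rad/s.
T_n = 2π/ω_n = 6.283/7.331 = 0.8571 s.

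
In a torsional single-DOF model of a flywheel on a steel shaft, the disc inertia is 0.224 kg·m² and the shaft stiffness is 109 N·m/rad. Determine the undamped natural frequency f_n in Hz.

3.51 Hz

ω_n = √(k_t/J) = √(109/0.224) = √486.6 = 22.06 rad/s.
f_n = ω_n/(2π) = 22.06/6.283 = 3.511 Hz.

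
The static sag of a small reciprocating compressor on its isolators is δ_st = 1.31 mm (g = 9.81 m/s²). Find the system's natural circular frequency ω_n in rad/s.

ω_n = √(g/δ_st) = √(9.81/0.00131) = √7489 = 86.54 rad/s.

86.5 rad/s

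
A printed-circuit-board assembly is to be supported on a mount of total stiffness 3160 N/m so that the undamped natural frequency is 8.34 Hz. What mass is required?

1.15 kg

ω_n = 2πf_n = 2π × 8.34 = 52.40 rad/s.
m = k/ω_n² = 3160/52.40² = 3160/2746 = 1.151 kg.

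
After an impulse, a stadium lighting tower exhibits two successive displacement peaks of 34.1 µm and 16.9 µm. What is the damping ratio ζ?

Logarithmic decrement δ = (1/n)·ln(x₀/x_n) = (1/1)·ln(34.1/16.9) = (1/1)·ln(2.018) = 0.7020.
ζ = δ/√(4π² + δ²) = 0.7020/√(39.48 + 0.493) = 0.7020/6.322 = 0.1110.

0.111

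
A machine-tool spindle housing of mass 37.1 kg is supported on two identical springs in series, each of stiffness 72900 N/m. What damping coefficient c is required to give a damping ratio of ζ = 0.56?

1300 N·s/m

Series springs: 1/k_eq = 2/72900, so k_eq = 72900/2 = 36450 N/m.
c_c = 2√(k_eq·m) = 2√(36450 × 37.1) = 2326 N·s/m.
c = ζ·c_c = 0.56 × 2326 = 1302 N·s/m.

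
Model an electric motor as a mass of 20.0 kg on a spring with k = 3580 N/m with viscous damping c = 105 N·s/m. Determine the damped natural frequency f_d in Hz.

2.09 Hz

ω_n = √(k/m) = √(3580/20.0) = 13.38 rad/s.
Critical damping c_c = 2√(k·m) = 2√(3580 × 20.0) = 535.2 N·s/m, so ζ = c/c_c = 105/535.2 = 0.1962.
ω_d = ω_n√(1 − ζ²) = 13.38 × √(1 − 0.0385) = 13.12 rad/s.
f_d = ω_d/(2π) = 2.088 Hz.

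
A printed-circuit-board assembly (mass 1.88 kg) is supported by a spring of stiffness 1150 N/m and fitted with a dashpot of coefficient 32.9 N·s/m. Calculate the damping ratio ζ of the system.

ω_n = √(k/m) = √(1150/1.88) = 24.73 rad/s.
Critical damping c_c = 2√(k·m) = 2√(1150 × 1.88) = 92.99 N·s/m, so ζ = c/c_c = 32.9/92.99 = 0.3538.

0.354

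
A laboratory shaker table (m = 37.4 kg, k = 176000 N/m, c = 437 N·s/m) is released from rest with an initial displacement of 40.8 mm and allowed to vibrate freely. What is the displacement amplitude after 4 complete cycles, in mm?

4.76 mm

ζ = c/(2√(km)) = 437/(2√(176000 × 37.4)) = 437/5131 = 0.08516.
Logarithmic decrement δ = 2πζ/√(1 − ζ²) = 2π × 0.08516/√(1 − 0.00725) = 0.5371.
After n cycles, x_n/x₀ = e^(−nδ), so x_4 = 40.8 × e^(−4 × 0.5371) = 40.8 × 0.1167 = 4.761 mm.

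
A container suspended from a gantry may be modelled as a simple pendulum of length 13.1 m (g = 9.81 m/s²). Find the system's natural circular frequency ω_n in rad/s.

0.865 rad/s

For a simple pendulum ω_n = √(g/L) = √(9.81/13.1) = √0.7489 = 0.8654 rad/s.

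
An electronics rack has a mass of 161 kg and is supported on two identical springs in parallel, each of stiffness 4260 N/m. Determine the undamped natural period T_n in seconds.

Parallel springs add: k_eq = 2 × 4260 = 8520 N/m.
ω_n = √(k_eq/m) = √(8520/161) = √52.92 = 7.275 rad/s.
T_n = 2π/ω_n = 6.283/7.275 = 0.8637 s.

0.864 s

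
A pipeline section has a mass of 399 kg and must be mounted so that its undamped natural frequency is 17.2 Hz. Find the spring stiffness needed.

4660000 N/m

ω_n = 2πf_n = 2π × 17.2 = 108.1 rad/s.
k = m·ω_n² = 399 × 108.1² = 399 × 11680 = 4660000 N/m.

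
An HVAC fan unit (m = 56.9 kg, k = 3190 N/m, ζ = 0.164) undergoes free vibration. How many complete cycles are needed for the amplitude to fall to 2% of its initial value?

4 cycles

Logarithmic decrement δ = 2πζ/√(1 − ζ²) = 2π × 0.1640/√(1 − 0.0269) = 1.045.
x_n/x₀ = e^(−nδ) ≤ 0.02; take ln: n ≥ ln(1/0.02)/δ = 3.912/1.045 = 3.745.
So 4 complete cycles are required.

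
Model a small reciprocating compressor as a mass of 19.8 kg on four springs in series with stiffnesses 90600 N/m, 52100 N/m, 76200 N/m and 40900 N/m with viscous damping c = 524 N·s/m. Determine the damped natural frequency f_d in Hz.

Series springs: 1/k_eq = 1/90600 + 1/52100 + 1/76200 + 1/40900 = 6.780×10^-5, so k_eq = 14750 N/m.
ω_n = √(k_eq/m) = √(14750/19.8) = 27.29 rad/s.
Critical damping c_c = 2√(k_eq·m) = 2√(14750 × 19.8) = 1081 N·s/m, so ζ = c/c_c = 524/1081 = 0.4848.
ω_d = ω_n√(1 − ζ²) = 27.29 × √(1 − 0.235) = 23.87 rad/s.
f_d = ω_d/(2π) = 3.799 Hz.

3.80 Hz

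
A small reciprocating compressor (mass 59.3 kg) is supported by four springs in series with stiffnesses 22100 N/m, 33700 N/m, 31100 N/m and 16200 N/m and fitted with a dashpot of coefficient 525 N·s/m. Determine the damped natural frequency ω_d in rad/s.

8.96 rad/s

Series springs: 1/k_eq = 1/22100 + 1/33700 + 1/31100 + 1/16200 = 0.0001688, so k_eq = 5924 N/m.
ω_n = √(k_eq/m) = √(5924/59.3) = 9.995 rad/s.
Critical damping c_c = 2√(k_eq·m) = 2√(5924 × 59.3) = 1185 N·s/m, so ζ = c/c_c = 525/1185 = 0.4429.
ω_d = ω_n√(1 − ζ²) = 9.995 × √(1 − 0.196) = 8.961 rad/s.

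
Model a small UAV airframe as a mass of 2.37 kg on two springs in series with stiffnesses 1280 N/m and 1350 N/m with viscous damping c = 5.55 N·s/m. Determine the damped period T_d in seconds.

0.378 s

Series springs: 1/k_eq = 1/1280 + 1/1350 = 0.001522, so k_eq = 657.0 N/m.
ω_n = √(k_eq/m) = √(657.0/2.37) = 16.65 rad/s.
Critical damping c_c = 2√(k_eq·m) = 2√(657.0 × 2.37) = 78.92 N·s/m, so ζ = c/c_c = 5.55/78.92 = 0.07032.
ω_d = ω_n√(1 − ζ²) = 16.65 × √(1 − 0.00495) = 16.61 rad/s.
T_d = 2π/ω_d = 0.3783 s.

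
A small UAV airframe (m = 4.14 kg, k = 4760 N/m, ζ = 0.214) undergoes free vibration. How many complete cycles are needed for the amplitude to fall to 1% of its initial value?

4 cycles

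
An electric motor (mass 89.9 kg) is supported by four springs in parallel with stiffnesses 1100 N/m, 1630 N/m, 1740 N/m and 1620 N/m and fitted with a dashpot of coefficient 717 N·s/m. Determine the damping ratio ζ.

0.485

Parallel springs add: k_eq = 1100 + 1630 + 1740 + 1620 = 6090 N/m.
ω_n = √(k_eq/m) = √(6090/89.9) = 8.231 rad/s.
Critical damping c_c = 2√(k_eq·m) = 2√(6090 × 89.9) = 1480 N·s/m, so ζ = c/c_c = 717/1480 = 0.4845.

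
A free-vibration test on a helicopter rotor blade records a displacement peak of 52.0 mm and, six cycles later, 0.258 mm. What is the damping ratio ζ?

0.139

Logarithmic decrement δ = (1/n)·ln(x₀/x_n) = (1/6)·ln(52.0/0.258) = (1/6)·ln(201.6) = 0.8843.
ζ = δ/√(4π² + δ²) = 0.8843/√(39.48 + 0.782) = 0.8843/6.345 = 0.1394.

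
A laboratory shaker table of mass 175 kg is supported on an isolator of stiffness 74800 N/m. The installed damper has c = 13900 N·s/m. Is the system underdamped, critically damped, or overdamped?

overdamped

c_c = 2√(k·m) = 7236 N·s/m; ζ = c/c_c = 13900/7236 = 1.92.
Since ζ > 1 the system is overdamped.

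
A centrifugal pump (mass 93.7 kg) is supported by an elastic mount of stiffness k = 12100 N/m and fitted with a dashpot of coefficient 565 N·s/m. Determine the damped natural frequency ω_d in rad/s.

ω_n = √(k/m) = √(12100/93.7) = 11.36 rad/s.
Critical damping c_c = 2√(k·m) = 2√(12100 × 93.7) = 2130 N·s/m, so ζ = c/c_c = 565/2130 = 0.2653.
ω_d = ω_n√(1 − ζ²) = 11.36 × √(1 − 0.0704) = 10.96 rad/s.

11.0 rad/s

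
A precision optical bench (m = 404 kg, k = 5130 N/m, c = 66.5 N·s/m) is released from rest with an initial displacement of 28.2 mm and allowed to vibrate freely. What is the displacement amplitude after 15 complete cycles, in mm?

3.20 mm

ζ = c/(2√(km)) = 66.5/(2√(5130 × 404)) = 66.5/2879 = 0.02310.
Logarithmic decrement δ = 2πζ/√(1 − ζ²) = 2π × 0.02310/√(1 − 0.000533) = 0.1452.
After n cycles, x_n/x₀ = e^(−nδ), so x_15 = 28.2 × e^(−15 × 0.1452) = 28.2 × 0.1133 = 3.196 mm.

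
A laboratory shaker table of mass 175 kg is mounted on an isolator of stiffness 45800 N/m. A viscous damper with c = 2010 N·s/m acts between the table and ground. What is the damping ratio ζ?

0.355

ω_n = √(k/m) = √(45800/175) = 16.18 rad/s.
Critical damping c_c = 2√(k·m) = 2√(45800 × 175) = 5662 N·s/m, so ζ = c/c_c = 2010/5662 = 0.3550.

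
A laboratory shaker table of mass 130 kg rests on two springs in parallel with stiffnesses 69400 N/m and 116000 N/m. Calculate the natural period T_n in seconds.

0.166 s

Parallel springs add: k_eq = 69400 + 116000 = 185400 N/m.
ω_n = √(k_eq/m) = √(185400/130) = √1426 = 37.76 rad/s.
T_n = 2π/ω_n = 6.283/37.76 = 0.1664 s.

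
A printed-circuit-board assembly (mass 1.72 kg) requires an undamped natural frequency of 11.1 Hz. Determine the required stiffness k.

8370 N/m

ω_n = 2πf_n = 2π × 11.1 = 69.74 rad/s.
k = m·ω_n² = 1.72 × 69.74² = 1.72 × 4864 = 8366 N/m.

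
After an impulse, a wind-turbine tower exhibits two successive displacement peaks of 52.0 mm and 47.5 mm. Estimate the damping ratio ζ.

Logarithmic decrement δ = (1/n)·ln(x₀/x_n) = (1/1)·ln(52.0/47.5) = (1/1)·ln(1.095) = 0.09051.
ζ = δ/√(4π² + δ²) = 0.09051/√(39.48 + 0.00819) = 0.09051/6.284 = 0.01440.

0.0144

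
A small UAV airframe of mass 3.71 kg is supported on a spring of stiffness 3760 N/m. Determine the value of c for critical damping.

236 N·s/m

c_c = 2√(k·m) = 2√(3760 × 3.71) = 2 × 118.1 = 236.2 N·s/m.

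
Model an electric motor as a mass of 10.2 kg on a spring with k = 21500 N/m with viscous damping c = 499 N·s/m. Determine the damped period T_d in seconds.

ω_n = √(k/m) = √(21500/10.2) = 45.91 rad/s.
Critical damping c_c = 2√(k·m) = 2√(21500 × 10.2) = 936.6 N·s/m, so ζ = c/c_c = 499/936.6 = 0.5328.
ω_d = ω_n√(1 − ζ²) = 45.91 × √(1 − 0.284) = 38.85 rad/s.
T_d = 2π/ω_d = 0.1617 s.

0.162 s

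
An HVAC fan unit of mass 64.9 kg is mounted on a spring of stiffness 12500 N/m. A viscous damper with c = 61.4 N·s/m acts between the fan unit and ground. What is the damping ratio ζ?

ω_n = √(k/m) = √(12500/64.9) = 13.88 rad/s.
Critical damping c_c = 2√(k·m) = 2√(12500 × 64.9) = 1801 N·s/m, so ζ = c/c_c = 61.4/1801 = 0.03408.

0.0341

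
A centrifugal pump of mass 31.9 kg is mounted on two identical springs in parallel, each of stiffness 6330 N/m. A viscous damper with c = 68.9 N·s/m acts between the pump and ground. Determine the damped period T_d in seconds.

Parallel springs add: k_eq = 2 × 6330 = 12660 N/m.
ω_n = √(k_eq/m) = √(12660/31.9) = 19.92 rad/s.
Critical damping c_c = 2√(k_eq·m) = 2√(12660 × 31.9) = 1271 N·s/m, so ζ = c/c_c = 68.9/1271 = 0.05421.
ω_d = ω_n√(1 − ζ²) = 19.92 × √(1 − 0.00294) = 19.89 rad/s.
T_d = 2π/ω_d = 0.3159 s.

0.316 s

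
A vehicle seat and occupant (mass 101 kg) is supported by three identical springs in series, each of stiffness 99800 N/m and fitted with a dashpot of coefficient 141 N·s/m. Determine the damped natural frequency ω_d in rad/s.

Series springs: 1/k_eq = 3/99800, so k_eq = 99800/3 = 33270 N/m.
ω_n = √(k_eq/m) = √(33270/101) = 18.15 rad/s.
Critical damping c_c = 2√(k_eq·m) = 2√(33270 × 101) = 3666 N·s/m, so ζ = c/c_c = 141/3666 = 0.03846.
ω_d = ω_n√(1 − ζ²) = 18.15 × √(1 − 0.00148) = 18.14 rad/s.

18.1 rad/s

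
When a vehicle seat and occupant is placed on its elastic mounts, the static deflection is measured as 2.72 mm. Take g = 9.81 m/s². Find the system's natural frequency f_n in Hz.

9.56 Hz

ω_n = √(g/δ_st) = √(9.81/0.00272) = √3607 = 60.06 rad/s.
f_n = ω_n/(2π) = 60.06/6.283 = 9.558 Hz.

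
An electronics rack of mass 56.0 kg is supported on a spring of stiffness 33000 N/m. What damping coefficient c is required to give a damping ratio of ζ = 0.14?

c_c = 2√(k·m) = 2√(33000 × 56.0) = 2719 N·s/m.
c = ζ·c_c = 0.14 × 2719 = 380.6 N·s/m.

381 N·s/m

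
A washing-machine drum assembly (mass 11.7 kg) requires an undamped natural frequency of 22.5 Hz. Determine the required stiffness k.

234000 N/m

ω_n = 2πf_n = 2π × 22.5 = 141.4 rad/s.
k = m·ω_n² = 11.7 × 141.4² = 11.7 × 19990 = 233800 N/m.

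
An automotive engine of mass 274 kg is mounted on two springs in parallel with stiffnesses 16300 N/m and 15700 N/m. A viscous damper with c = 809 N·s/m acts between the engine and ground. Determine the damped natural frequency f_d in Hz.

Parallel springs add: k_eq = 16300 + 15700 = 32000 N/m.
ω_n = √(k_eq/m) = √(32000/274) = 10.81 rad/s.
Critical damping c_c = 2√(k_eq·m) = 2√(32000 × 274) = 5922 N·s/m, so ζ = c/c_c = 809/5922 = 0.1366.
ω_d = ω_n√(1 − ζ²) = 10.81 × √(1 − 0.0187) = 10.71 rad/s.
f_d = ω_d/(2π) = 1.704 Hz.

1.70 Hz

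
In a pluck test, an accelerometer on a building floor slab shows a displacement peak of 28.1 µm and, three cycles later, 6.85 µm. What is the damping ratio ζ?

Logarithmic decrement δ = (1/n)·ln(x₀/x_n) = (1/3)·ln(28.1/6.85) = (1/3)·ln(4.102) = 0.4705.
ζ = δ/√(4π² + δ²) = 0.4705/√(39.48 + 0.221) = 0.4705/6.301 = 0.07467.

0.0747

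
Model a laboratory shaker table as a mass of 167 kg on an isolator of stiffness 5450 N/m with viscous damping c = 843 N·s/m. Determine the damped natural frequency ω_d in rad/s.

ω_n = √(k/m) = √(5450/167) = 5.713 rad/s.
Critical damping c_c = 2√(k·m) = 2√(5450 × 167) = 1908 N·s/m, so ζ = c/c_c = 843/1908 = 0.4418.
ω_d = ω_n√(1 − ζ²) = 5.713 × √(1 − 0.195) = 5.125 rad/s.

5.12 rad/s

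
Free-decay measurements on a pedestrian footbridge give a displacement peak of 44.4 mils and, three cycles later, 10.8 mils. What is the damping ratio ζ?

0.0748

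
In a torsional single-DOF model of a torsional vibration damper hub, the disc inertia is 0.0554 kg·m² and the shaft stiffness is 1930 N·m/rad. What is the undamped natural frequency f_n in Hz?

29.7 Hz

ω_n = √(k_t/J) = √(1930/0.0554) = √34840 = 186.6 rad/s.
f_n = ω_n/(2π) = 186.6/6.283 = 29.71 Hz.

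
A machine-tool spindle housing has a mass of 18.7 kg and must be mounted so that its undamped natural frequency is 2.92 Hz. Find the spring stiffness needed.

6290 N/m

ω_n = 2πf_n = 2π × 2.92 = 18.35 rad/s.
k = m·ω_n² = 18.7 × 18.35² = 18.7 × 336.6 = 6295 N/m.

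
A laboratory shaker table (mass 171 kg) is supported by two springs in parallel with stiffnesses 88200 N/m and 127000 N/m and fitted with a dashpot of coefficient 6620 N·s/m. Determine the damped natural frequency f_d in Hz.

4.73 Hz

Parallel springs add: k_eq = 88200 + 127000 = 215200 N/m.
ω_n = √(k_eq/m) = √(215200/171) = 35.48 rad/s.
Critical damping c_c = 2√(k_eq·m) = 2√(215200 × 171) = 12130 N·s/m, so ζ = c/c_c = 6620/12130 = 0.5456.
ω_d = ω_n√(1 − ζ²) = 35.48 × √(1 − 0.298) = 29.73 rad/s.
f_d = ω_d/(2π) = 4.731 Hz.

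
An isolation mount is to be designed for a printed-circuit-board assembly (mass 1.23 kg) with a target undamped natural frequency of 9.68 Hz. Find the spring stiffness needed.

4550 N/m

ω_n = 2πf_n = 2π × 9.68 = 60.82 rad/s.
k = m·ω_n² = 1.23 × 60.82² = 1.23 × 3699 = 4550 N/m.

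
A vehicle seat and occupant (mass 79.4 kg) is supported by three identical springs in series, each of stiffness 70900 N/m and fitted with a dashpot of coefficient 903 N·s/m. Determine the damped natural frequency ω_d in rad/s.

Series springs: 1/k_eq = 3/70900, so k_eq = 70900/3 = 23630 N/m.
ω_n = √(k_eq/m) = √(23630/79.4) = 17.25 rad/s.
Critical damping c_c = 2√(k_eq·m) = 2√(23630 × 79.4) = 2740 N·s/m, so ζ = c/c_c = 903/2740 = 0.3296.
ω_d = ω_n√(1 − ζ²) = 17.25 × √(1 − 0.109) = 16.29 rad/s.

16.3 rad/s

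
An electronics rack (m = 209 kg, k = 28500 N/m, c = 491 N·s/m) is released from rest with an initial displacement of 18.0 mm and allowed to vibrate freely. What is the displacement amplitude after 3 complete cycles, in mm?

2.68 mm

ζ = c/(2√(km)) = 491/(2√(28500 × 209)) = 491/4881 = 0.1006.
Logarithmic decrement δ = 2πζ/√(1 − ζ²) = 2π × 0.1006/√(1 − 0.0101) = 0.6352.
After n cycles, x_n/x₀ = e^(−nδ), so x_3 = 18.0 × e^(−3 × 0.6352) = 18.0 × 0.1487 = 2.677 mm.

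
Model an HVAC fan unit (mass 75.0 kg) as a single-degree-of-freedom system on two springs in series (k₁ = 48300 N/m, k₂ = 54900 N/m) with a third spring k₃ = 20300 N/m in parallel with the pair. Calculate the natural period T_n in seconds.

0.254 s

Series pair: k_s = k₁k₂/(k₁+k₂) = (48300)(54900)/(48300 + 54900) = 25690 N/m. In parallel with k₃: k_eq = 25690 + 20300 = 45990 N/m.
ω_n = √(k_eq/m) = √(45990/75.0) = √613.3 = 24.76 rad/s.
T_n = 2π/ω_n = 6.283/24.76 = 0.2537 s.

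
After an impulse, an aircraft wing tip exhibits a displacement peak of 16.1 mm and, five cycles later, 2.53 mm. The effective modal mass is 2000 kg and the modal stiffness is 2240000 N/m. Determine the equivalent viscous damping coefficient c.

Logarithmic decrement δ = (1/n)·ln(x₀/x_n) = (1/5)·ln(16.1/2.53) = (1/5)·ln(6.364) = 0.3701.
ζ = δ/√(4π² + δ²) = 0.3701/√(39.48 + 0.137) = 0.3701/6.294 = 0.05880.
c = ζ · 2√(km) = 0.05880 × 2√(2240000 × 2000) = 0.05880 × 133900 = 7872 N·s/m.

7870 N·s/m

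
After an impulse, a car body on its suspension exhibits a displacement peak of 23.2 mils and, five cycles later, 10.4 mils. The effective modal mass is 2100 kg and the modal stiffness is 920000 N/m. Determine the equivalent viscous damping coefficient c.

Logarithmic decrement δ = (1/n)·ln(x₀/x_n) = (1/5)·ln(23.2/10.4) = (1/5)·ln(2.231) = 0.1605.
ζ = δ/√(4π² + δ²) = 0.1605/√(39.48 + 0.0258) = 0.1605/6.285 = 0.02553.
c = ζ · 2√(km) = 0.02553 × 2√(920000 × 2100) = 0.02553 × 87910 = 2244 N·s/m.

2240 N·s/m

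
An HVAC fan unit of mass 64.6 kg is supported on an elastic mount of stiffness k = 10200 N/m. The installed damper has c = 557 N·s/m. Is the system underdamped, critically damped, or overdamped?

c_c = 2√(k·m) = 1623 N·s/m; ζ = c/c_c = 557/1623 = 0.343.
Since ζ < 1 the system is underdamped.

underdamped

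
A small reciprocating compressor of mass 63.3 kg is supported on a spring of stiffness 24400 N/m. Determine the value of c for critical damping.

2490 N·s/m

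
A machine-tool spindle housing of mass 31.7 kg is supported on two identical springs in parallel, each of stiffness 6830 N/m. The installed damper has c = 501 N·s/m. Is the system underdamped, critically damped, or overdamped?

underdamped

Parallel springs add: k_eq = 2 × 6830 = 13660 N/m.
c_c = 2√(k_eq·m) = 1316 N·s/m; ζ = c/c_c = 501/1316 = 0.381.
Since ζ < 1 the system is underdamped.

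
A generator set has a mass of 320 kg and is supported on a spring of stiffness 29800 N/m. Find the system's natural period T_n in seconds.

0.651 s

ω_n = √(k/m) = √(29800/320) = √93.12 = 9.650 rad/s.
T_n = 2π/ω_n = 6.283/9.650 = 0.6511 s.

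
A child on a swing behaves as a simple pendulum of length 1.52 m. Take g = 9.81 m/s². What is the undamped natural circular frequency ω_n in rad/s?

For a simple pendulum ω_n = √(g/L) = √(9.81/1.52) = √6.454 = 2.540 rad/s.

2.54 rad/s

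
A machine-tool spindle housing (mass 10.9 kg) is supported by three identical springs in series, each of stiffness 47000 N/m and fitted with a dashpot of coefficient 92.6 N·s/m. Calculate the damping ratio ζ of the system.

Series springs: 1/k_eq = 3/47000, so k_eq = 47000/3 = 15670 N/m.
ω_n = √(k_eq/m) = √(15670/10.9) = 37.91 rad/s.
Critical damping c_c = 2√(k_eq·m) = 2√(15670 × 10.9) = 826.5 N·s/m, so ζ = c/c_c = 92.6/826.5 = 0.1120.

0.112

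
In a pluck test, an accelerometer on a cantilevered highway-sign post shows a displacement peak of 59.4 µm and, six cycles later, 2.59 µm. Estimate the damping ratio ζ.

0.0828

Logarithmic decrement δ = (1/n)·ln(x₀/x_n) = (1/6)·ln(59.4/2.59) = (1/6)·ln(22.93) = 0.5221.
ζ = δ/√(4π² + δ²) = 0.5221/√(39.48 + 0.273) = 0.5221/6.305 = 0.08281.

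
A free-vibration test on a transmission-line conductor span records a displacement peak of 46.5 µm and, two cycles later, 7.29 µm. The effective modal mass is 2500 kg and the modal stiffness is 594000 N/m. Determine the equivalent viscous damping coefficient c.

Logarithmic decrement δ = (1/n)·ln(x₀/x_n) = (1/2)·ln(46.5/7.29) = (1/2)·ln(6.379) = 0.9265.
ζ = δ/√(4π² + δ²) = 0.9265/√(39.48 + 0.858) = 0.9265/6.351 = 0.1459.
c = ζ · 2√(km) = 0.1459 × 2√(594000 × 2500) = 0.1459 × 77070 = 11240 N·s/m.

11200 N·s/m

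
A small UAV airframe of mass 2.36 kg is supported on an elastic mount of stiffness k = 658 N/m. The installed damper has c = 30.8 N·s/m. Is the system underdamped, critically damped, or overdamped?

underdamped

c_c = 2√(k·m) = 78.81 N·s/m; ζ = c/c_c = 30.8/78.81 = 0.391.
Since ζ < 1 the system is underdamped.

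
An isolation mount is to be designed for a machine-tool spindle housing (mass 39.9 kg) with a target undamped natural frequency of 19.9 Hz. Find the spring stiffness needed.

624000 N/m

ω_n = 2πf_n = 2π × 19.9 = 125.0 rad/s.
k = m·ω_n² = 39.9 × 125.0² = 39.9 × 15630 = 623800 N/m.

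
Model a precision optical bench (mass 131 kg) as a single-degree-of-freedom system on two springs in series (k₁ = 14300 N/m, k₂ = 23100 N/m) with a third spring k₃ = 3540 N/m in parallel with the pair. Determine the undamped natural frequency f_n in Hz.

1.55 Hz

Series pair: k_s = k₁k₂/(k₁+k₂) = (14300)(23100)/(14300 + 23100) = 8832 N/m. In parallel with k₃: k_eq = 8832 + 3540 = 12370 N/m.
ω_n = √(k_eq/m) = √(12370/131) = √94.45 = 9.718 rad/s.
f_n = ω_n/(2π) = 9.718/6.283 = 1.547 Hz.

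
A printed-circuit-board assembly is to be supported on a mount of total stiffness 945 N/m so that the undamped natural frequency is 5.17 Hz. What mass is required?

0.896 kg

ω_n = 2πf_n = 2π × 5.17 = 32.48 rad/s.
m = k/ω_n² = 945/32.48² = 945/1055 = 0.8956 kg.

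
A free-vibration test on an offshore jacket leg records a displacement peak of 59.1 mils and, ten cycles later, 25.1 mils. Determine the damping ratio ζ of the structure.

Logarithmic decrement δ = (1/n)·ln(x₀/x_n) = (1/10)·ln(59.1/25.1) = (1/10)·ln(2.355) = 0.08564.
ζ = δ/√(4π² + δ²) = 0.08564/√(39.48 + 0.00733) = 0.08564/6.284 = 0.01363.

0.0136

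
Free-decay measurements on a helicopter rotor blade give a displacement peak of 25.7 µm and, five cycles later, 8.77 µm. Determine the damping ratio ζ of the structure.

0.0342

Logarithmic decrement δ = (1/n)·ln(x₀/x_n) = (1/5)·ln(25.7/8.77) = (1/5)·ln(2.930) = 0.2150.
ζ = δ/√(4π² + δ²) = 0.2150/√(39.48 + 0.0462) = 0.2150/6.287 = 0.03420.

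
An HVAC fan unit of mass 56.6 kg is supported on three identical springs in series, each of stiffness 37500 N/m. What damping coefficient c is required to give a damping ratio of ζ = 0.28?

471 N·s/m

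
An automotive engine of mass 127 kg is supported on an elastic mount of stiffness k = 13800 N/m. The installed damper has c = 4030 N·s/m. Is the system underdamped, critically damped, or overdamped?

overdamped

c_c = 2√(k·m) = 2648 N·s/m; ζ = c/c_c = 4030/2648 = 1.52.
Since ζ > 1 the system is overdamped.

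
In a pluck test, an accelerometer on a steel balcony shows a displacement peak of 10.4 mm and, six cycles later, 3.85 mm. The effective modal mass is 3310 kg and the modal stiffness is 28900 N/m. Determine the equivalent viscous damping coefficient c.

515 N·s/m

Logarithmic decrement δ = (1/n)·ln(x₀/x_n) = (1/6)·ln(10.4/3.85) = (1/6)·ln(2.701) = 0.1656.
ζ = δ/√(4π² + δ²) = 0.1656/√(39.48 + 0.0274) = 0.1656/6.285 = 0.02635.
c = ζ · 2√(km) = 0.02635 × 2√(28900 × 3310) = 0.02635 × 19560 = 515.4 N·s/m.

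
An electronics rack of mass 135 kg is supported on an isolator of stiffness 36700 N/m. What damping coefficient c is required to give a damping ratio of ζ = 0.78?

c_c = 2√(k·m) = 2√(36700 × 135) = 4452 N·s/m.
c = ζ·c_c = 0.78 × 4452 = 3472 N·s/m.

3470 N·s/m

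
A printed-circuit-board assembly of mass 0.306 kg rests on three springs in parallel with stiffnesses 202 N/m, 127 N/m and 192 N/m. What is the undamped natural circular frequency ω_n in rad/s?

41.3 rad/s

Parallel springs add: k_eq = 202 + 127 + 192 = 521.0 N/m.
ω_n = √(k_eq/m) = √(521.0/0.306) = √1703 = 41.26 rad/s.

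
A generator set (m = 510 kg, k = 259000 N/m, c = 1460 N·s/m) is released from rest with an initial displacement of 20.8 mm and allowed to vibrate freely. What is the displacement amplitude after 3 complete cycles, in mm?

ζ = c/(2√(km)) = 1460/(2√(259000 × 510)) = 1460/22990 = 0.06352.
Logarithmic decrement δ = 2πζ/√(1 − ζ²) = 2π × 0.06352/√(1 − 0.00403) = 0.3999.
After n cycles, x_n/x₀ = e^(−nδ), so x_3 = 20.8 × e^(−3 × 0.3999) = 20.8 × 0.3013 = 6.267 mm.

6.27 mm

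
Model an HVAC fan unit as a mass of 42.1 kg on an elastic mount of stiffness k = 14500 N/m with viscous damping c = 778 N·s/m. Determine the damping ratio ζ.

0.498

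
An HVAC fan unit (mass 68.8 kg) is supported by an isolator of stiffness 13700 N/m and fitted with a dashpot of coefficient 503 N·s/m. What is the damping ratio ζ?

0.259

ω_n = √(k/m) = √(13700/68.8) = 14.11 rad/s.
Critical damping c_c = 2√(k·m) = 2√(13700 × 68.8) = 1942 N·s/m, so ζ = c/c_c = 503/1942 = 0.2590.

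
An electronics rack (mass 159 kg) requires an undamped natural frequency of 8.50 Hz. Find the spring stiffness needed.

ω_n = 2πf_n = 2π × 8.50 = 53.41 rad/s.
k = m·ω_n² = 159 × 53.41² = 159 × 2852 = 453500 N/m.

454000 N/m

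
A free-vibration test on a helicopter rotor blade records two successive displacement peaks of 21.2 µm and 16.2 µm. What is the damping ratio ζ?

Logarithmic decrement δ = (1/n)·ln(x₀/x_n) = (1/1)·ln(21.2/16.2) = (1/1)·ln(1.309) = 0.2690.
ζ = δ/√(4π² + δ²) = 0.2690/√(39.48 + 0.0724) = 0.2690/6.289 = 0.04277.

0.0428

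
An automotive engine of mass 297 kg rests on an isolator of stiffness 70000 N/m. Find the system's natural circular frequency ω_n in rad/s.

ω_n = √(k/m) = √(70000/297) = √235.7 = 15.35 rad/s.

15.4 rad/s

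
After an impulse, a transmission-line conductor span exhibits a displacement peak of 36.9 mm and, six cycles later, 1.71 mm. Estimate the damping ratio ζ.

0.0812

Logarithmic decrement δ = (1/n)·ln(x₀/x_n) = (1/6)·ln(36.9/1.71) = (1/6)·ln(21.58) = 0.5120.
ζ = δ/√(4π² + δ²) = 0.5120/√(39.48 + 0.262) = 0.5120/6.304 = 0.08121.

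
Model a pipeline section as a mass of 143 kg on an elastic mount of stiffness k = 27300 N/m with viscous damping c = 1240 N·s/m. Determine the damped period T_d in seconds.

0.479 s

ω_n = √(k/m) = √(27300/143) = 13.82 rad/s.
Critical damping c_c = 2√(k·m) = 2√(27300 × 143) = 3952 N·s/m, so ζ = c/c_c = 1240/3952 = 0.3138.
ω_d = ω_n√(1 − ζ²) = 13.82 × √(1 − 0.0985) = 13.12 rad/s.
T_d = 2π/ω_d = 0.4789 s.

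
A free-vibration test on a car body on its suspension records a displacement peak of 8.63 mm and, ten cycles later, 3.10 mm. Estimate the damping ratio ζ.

Logarithmic decrement δ = (1/n)·ln(x₀/x_n) = (1/10)·ln(8.63/3.10) = (1/10)·ln(2.784) = 0.1024.
ζ = δ/√(4π² + δ²) = 0.1024/√(39.48 + 0.0105) = 0.1024/6.284 = 0.01629.

0.0163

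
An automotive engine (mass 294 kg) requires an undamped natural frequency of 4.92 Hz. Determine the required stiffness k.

ω_n = 2πf_n = 2π × 4.92 = 30.91 rad/s.
k = m·ω_n² = 294 × 30.91² = 294 × 955.6 = 281000 N/m.

281000 N/m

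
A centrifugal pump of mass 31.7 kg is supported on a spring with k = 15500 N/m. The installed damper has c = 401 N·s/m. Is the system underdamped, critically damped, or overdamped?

underdamped

c_c = 2√(k·m) = 1402 N·s/m; ζ = c/c_c = 401/1402 = 0.286.
Since ζ < 1 the system is underdamped.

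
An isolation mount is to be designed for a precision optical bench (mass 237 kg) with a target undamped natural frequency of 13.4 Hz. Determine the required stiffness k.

ω_n = 2πf_n = 2π × 13.4 = 84.19 rad/s.
k = m·ω_n² = 237 × 84.19² = 237 × 7089 = 1680000 N/m.

1680000 N/m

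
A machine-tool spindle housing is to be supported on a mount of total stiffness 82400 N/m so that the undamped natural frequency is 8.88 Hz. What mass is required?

26.5 kg

ω_n = 2πf_n = 2π × 8.88 = 55.79 rad/s.
m = k/ω_n² = 82400/55.79² = 82400/3113 = 26.47 kg.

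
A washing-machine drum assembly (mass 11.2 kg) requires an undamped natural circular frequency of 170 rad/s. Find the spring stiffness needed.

324000 N/m

k = m·ω_n² = 11.2 × 170.0² = 11.2 × 28900 = 323700 N/m.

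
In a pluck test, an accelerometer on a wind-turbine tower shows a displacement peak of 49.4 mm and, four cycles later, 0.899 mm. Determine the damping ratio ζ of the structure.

0.157

Logarithmic decrement δ = (1/n)·ln(x₀/x_n) = (1/4)·ln(49.4/0.899) = (1/4)·ln(54.95) = 1.002.
ζ = δ/√(4π² + δ²) = 1.002/√(39.48 + 1.00) = 1.002/6.363 = 0.1574.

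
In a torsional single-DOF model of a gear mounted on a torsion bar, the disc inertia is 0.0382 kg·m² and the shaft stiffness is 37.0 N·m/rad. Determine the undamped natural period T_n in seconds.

0.202 s

ω_n = √(k_t/J) = √(37.0/0.0382) = √968.6 = 31.12 rad/s.
T_n = 2π/ω_n = 6.283/31.12 = 0.2019 s.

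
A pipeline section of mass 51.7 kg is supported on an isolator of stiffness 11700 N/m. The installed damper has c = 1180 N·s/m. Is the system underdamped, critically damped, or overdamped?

underdamped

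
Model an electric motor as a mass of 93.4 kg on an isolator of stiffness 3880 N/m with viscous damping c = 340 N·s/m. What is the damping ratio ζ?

ω_n = √(k/m) = √(3880/93.4) = 6.445 rad/s.
Critical damping c_c = 2√(k·m) = 2√(3880 × 93.4) = 1204 N·s/m, so ζ = c/c_c = 340/1204 = 0.2824.

0.282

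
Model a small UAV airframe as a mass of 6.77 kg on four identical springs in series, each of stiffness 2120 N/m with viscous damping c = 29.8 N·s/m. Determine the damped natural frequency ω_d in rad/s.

Series springs: 1/k_eq = 4/2120, so k_eq = 2120/4 = 530.0 N/m.
ω_n = √(k_eq/m) = √(530.0/6.77) = 8.848 rad/s.
Critical damping c_c = 2√(k_eq·m) = 2√(530.0 × 6.77) = 119.8 N·s/m, so ζ = c/c_c = 29.8/119.8 = 0.2487.
ω_d = ω_n√(1 − ζ²) = 8.848 × √(1 − 0.0619) = 8.570 rad/s.

8.57 rad/s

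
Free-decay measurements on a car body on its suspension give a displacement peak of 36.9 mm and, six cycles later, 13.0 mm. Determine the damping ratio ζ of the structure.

0.0277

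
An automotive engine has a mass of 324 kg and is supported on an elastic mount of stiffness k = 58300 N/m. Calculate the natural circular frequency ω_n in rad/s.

ω_n = √(k/m) = √(58300/324) = √179.9 = 13.41 rad/s.

13.4 rad/s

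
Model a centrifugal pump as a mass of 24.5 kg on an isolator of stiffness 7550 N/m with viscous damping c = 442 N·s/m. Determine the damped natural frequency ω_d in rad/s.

ω_n = √(k/m) = √(7550/24.5) = 17.55 rad/s.
Critical damping c_c = 2√(k·m) = 2√(7550 × 24.5) = 860.2 N·s/m, so ζ = c/c_c = 442/860.2 = 0.5138.
ω_d = ω_n√(1 − ζ²) = 17.55 × √(1 − 0.264) = 15.06 rad/s.

15.1 rad/s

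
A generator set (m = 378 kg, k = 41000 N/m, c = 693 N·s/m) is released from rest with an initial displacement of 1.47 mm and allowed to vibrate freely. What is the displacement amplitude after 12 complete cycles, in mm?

ζ = c/(2√(km)) = 693/(2√(41000 × 378)) = 693/7873 = 0.08802.
Logarithmic decrement δ = 2πζ/√(1 − ζ²) = 2π × 0.08802/√(1 − 0.00775) = 0.5552.
After n cycles, x_n/x₀ = e^(−nδ), so x_12 = 1.47 × e^(−12 × 0.5552) = 1.47 × 0.001278 = 0.001879 mm.

0.00188 mm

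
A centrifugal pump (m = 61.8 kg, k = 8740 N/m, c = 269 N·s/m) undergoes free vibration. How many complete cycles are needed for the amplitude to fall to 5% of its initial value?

3 cycles

ζ = c/(2√(km)) = 269/(2√(8740 × 61.8)) = 269/1470 = 0.1830.
Logarithmic decrement δ = 2πζ/√(1 − ζ²) = 2π × 0.1830/√(1 − 0.0335) = 1.170.
x_n/x₀ = e^(−nδ) ≤ 0.05; take ln: n ≥ ln(1/0.05)/δ = 2.996/1.170 = 2.561.
So 3 complete cycles are required.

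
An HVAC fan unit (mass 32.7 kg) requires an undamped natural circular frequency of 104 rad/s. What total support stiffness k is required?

k = m·ω_n² = 32.7 × 104.0² = 32.7 × 10820 = 353700 N/m.

354000 N/m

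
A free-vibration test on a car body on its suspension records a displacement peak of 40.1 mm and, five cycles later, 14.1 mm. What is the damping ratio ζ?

Logarithmic decrement δ = (1/n)·ln(x₀/x_n) = (1/5)·ln(40.1/14.1) = (1/5)·ln(2.844) = 0.2090.
ζ = δ/√(4π² + δ²) = 0.2090/√(39.48 + 0.0437) = 0.2090/6.287 = 0.03325.

0.0333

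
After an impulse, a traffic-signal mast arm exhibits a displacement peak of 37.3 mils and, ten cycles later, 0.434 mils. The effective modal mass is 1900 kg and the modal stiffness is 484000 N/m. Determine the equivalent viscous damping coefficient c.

4290 N·s/m

Logarithmic decrement δ = (1/n)·ln(x₀/x_n) = (1/10)·ln(37.3/0.434) = (1/10)·ln(85.94) = 0.4454.
ζ = δ/√(4π² + δ²) = 0.4454/√(39.48 + 0.198) = 0.4454/6.299 = 0.07071.
c = ζ · 2√(km) = 0.07071 × 2√(484000 × 1900) = 0.07071 × 60650 = 4288 N·s/m.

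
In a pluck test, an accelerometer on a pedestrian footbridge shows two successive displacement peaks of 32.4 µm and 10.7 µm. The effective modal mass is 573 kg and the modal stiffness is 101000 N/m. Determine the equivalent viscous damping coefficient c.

2640 N·s/m

Logarithmic decrement δ = (1/n)·ln(x₀/x_n) = (1/1)·ln(32.4/10.7) = (1/1)·ln(3.028) = 1.108.
ζ = δ/√(4π² + δ²) = 1.108/√(39.48 + 1.23) = 1.108/6.380 = 0.1737.
c = ζ · 2√(km) = 0.1737 × 2√(101000 × 573) = 0.1737 × 15210 = 2642 N·s/m.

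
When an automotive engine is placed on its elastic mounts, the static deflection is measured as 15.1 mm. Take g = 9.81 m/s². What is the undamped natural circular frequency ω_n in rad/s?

ω_n = √(g/δ_st) = √(9.81/0.0151) = √649.7 = 25.49 rad/s.

25.5 rad/s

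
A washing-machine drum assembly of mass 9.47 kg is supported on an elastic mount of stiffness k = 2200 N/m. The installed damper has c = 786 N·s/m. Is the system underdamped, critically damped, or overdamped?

overdamped

c_c = 2√(k·m) = 288.7 N·s/m; ζ = c/c_c = 786/288.7 = 2.72.
Since ζ > 1 the system is overdamped.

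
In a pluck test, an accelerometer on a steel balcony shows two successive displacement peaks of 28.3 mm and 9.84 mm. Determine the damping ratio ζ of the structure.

0.166

Logarithmic decrement δ = (1/n)·ln(x₀/x_n) = (1/1)·ln(28.3/9.84) = (1/1)·ln(2.876) = 1.056.
ζ = δ/√(4π² + δ²) = 1.056/√(39.48 + 1.12) = 1.056/6.371 = 0.1658.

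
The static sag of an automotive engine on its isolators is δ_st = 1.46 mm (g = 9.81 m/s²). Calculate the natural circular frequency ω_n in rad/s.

ω_n = √(g/δ_st) = √(9.81/0.00146) = √6719 = 81.97 rad/s.

82.0 rad/s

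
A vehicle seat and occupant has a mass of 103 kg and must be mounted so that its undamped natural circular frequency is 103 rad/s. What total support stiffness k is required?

k = m·ω_n² = 103 × 103.0² = 103 × 10610 = 1093000 N/m.

1090000 N/m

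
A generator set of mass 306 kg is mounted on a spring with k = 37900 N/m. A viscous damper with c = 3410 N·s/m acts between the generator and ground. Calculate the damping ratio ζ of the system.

0.501

ω_n = √(k/m) = √(37900/306) = 11.13 rad/s.
Critical damping c_c = 2√(k·m) = 2√(37900 × 306) = 6811 N·s/m, so ζ = c/c_c = 3410/6811 = 0.5007.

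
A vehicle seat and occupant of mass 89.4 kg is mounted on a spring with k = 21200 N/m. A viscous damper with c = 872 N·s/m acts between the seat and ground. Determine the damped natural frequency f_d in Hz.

2.32 Hz

ω_n = √(k/m) = √(21200/89.4) = 15.40 rad/s.
Critical damping c_c = 2√(k·m) = 2√(21200 × 89.4) = 2753 N·s/m, so ζ = c/c_c = 872/2753 = 0.3167.
ω_d = ω_n√(1 − ζ²) = 15.40 × √(1 − 0.100) = 14.61 rad/s.
f_d = ω_d/(2π) = 2.325 Hz.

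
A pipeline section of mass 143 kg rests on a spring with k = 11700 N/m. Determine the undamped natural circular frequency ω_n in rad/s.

9.05 rad/s

ω_n = √(k/m) = √(11700/143) = √81.82 = 9.045 rad/s.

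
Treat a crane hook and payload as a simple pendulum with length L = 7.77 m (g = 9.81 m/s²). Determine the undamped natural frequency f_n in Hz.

0.179 Hz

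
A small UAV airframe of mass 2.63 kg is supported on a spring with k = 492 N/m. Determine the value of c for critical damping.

71.9 N·s/m

c_c = 2√(k·m) = 2√(492.0 × 2.63) = 2 × 35.97 = 71.94 N·s/m.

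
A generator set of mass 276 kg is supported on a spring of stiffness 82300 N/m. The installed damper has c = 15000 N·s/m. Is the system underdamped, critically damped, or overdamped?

overdamped

c_c = 2√(k·m) = 9532 N·s/m; ζ = c/c_c = 15000/9532 = 1.57.
Since ζ > 1 the system is overdamped.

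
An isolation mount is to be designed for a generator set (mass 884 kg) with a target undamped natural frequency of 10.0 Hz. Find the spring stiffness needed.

3490000 N/m

ω_n = 2πf_n = 2π × 10.0 = 62.83 rad/s.
k = m·ω_n² = 884 × 62.83² = 884 × 3948 = 3490000 N/m.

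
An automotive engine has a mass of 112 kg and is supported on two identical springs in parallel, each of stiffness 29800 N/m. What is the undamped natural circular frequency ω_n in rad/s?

23.1 rad/s

Parallel springs add: k_eq = 2 × 29800 = 59600 N/m.
ω_n = √(k_eq/m) = √(59600/112) = √532.1 = 23.07 rad/s.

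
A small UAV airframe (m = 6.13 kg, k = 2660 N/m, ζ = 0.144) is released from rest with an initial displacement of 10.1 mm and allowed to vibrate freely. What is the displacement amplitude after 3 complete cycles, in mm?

Logarithmic decrement δ = 2πζ/√(1 − ζ²) = 2π × 0.1440/√(1 − 0.0207) = 0.9143.
After n cycles, x_n/x₀ = e^(−nδ), so x_3 = 10.1 × e^(−3 × 0.9143) = 10.1 × 0.06438 = 0.6503 mm.

0.650 mm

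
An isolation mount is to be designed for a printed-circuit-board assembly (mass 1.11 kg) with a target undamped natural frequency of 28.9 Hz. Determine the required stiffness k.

36600 N/m

ω_n = 2πf_n = 2π × 28.9 = 181.6 rad/s.
k = m·ω_n² = 1.11 × 181.6² = 1.11 × 32970 = 36600 N/m.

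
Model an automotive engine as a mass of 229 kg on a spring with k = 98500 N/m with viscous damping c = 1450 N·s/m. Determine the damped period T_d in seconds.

0.307 s

ω_n = √(k/m) = √(98500/229) = 20.74 rad/s.
Critical damping c_c = 2√(k·m) = 2√(98500 × 229) = 9499 N·s/m, so ζ = c/c_c = 1450/9499 = 0.1527.
ω_d = ω_n√(1 − ζ²) = 20.74 × √(1 − 0.0233) = 20.50 rad/s.
T_d = 2π/ω_d = 0.3065 s.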